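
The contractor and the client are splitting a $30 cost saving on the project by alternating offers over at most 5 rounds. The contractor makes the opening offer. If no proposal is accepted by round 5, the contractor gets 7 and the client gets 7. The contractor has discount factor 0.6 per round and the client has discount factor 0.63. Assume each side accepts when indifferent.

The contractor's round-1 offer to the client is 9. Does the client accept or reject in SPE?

Reject

Work out the client's continuation value if the offer is rejected.
Round 5 (the contractor proposes): the client gets 7 if talks fail, so the contractor offers 7 and keeps 23.
Round 4 (the client proposes): the contractor can get 23 next round, worth 0.6 × 23 = 13.8 now. The client offers 13.8 and keeps 30 − 13.8 = 16.2.
Round 3 (the contractor proposes): the client can get 16.2 next round, worth 0.63 × 16.2 = 10.206 now, so the contractor offers 10.206, keeping 19.794.
Round 2 (the client proposes): the contractor can get 19.794 next round, worth 0.6 × 19.794 = 11.8764 now. The client offers 11.8764 and keeps 30 − 11.8764 = 18.1236.
So by rejecting in round 1, the client gets 18.1236 next round, worth 0.63 × 18.1236 = 11.417868 now.
Offer 9 < 11.417868, so the client rejects.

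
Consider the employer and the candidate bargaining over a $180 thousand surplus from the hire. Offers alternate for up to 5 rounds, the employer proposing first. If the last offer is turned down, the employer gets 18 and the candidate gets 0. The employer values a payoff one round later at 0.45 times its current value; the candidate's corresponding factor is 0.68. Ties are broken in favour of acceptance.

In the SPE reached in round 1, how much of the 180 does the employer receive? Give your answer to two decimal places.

Solve by backward induction from round 5.
Round 5 (the employer proposes): rejection yields 0 for the candidate; the employer offers 0 and keeps 180.
Round 4 (the candidate proposes): the employer can get 180 next round, worth 0.45 × 180 = 81 now; the candidate offers that and keeps 99.
Round 3 (the employer proposes): the candidate can get 99 next round, worth 0.68 × 99 = 67.32 now, so the employer offers 67.32, keeping 112.68.
Round 2 (the candidate proposes): the employer can get 112.68 next round, worth 0.45 × 112.68 = 50.706 now; the candidate offers that and keeps 129.294.
Round 1 (the employer proposes): the candidate can get 129.294 next round, worth 0.68 × 129.294 = 87.91992 now, so the employer offers 87.91992, keeping 92.08008.

92.08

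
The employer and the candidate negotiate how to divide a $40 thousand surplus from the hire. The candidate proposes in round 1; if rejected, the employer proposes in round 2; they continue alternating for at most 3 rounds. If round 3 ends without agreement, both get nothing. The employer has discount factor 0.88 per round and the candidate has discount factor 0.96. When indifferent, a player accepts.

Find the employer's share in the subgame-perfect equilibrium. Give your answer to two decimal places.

1.41

Round 3 (the candidate proposes): rejection yields 0 for the employer; the candidate offers 0 and keeps 40.
Round 2 (the employer proposes): the candidate can get 40 next round, worth 0.96 × 40 = 38.4 now; the employer offers that and keeps 1.6.
Round 1 (the candidate proposes): the employer can get 1.6 next round, worth 0.88 × 1.6 = 1.408 now. The candidate offers 1.408 and keeps 40 − 1.408 = 38.592.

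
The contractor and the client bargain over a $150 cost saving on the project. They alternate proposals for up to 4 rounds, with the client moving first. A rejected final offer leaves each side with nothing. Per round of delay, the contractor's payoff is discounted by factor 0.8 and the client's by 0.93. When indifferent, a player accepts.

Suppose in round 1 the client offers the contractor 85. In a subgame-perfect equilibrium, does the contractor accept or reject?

Reject

Round 4 (the contractor proposes): rejection yields 0 for the client; the contractor offers 0 and keeps 150.
Round 3 (the client proposes): the contractor can get 150 next round, worth 0.8 × 150 = 120 now. The client offers 120 and keeps 150 − 120 = 30.
Round 2 (the contractor proposes): the client can get 30 next round, worth 0.93 × 30 = 27.9 now. The contractor offers 27.9 and keeps 150 − 27.9 = 122.1.
So by rejecting in round 1, the contractor gets 122.1 next round, worth 0.8 × 122.1 = 97.68 now.
Offer 85 < 97.68, so the contractor rejects.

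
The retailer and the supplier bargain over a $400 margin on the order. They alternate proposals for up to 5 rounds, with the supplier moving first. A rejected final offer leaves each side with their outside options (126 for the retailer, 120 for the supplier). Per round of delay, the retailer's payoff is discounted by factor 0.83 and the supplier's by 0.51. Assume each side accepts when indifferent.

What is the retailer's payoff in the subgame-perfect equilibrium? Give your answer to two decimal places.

254.12

Round 5 (the supplier proposes): the retailer gets 126 if talks fail, so the supplier offers 126 and keeps 274.
Round 4 (the retailer proposes): the supplier can get 274 next round, worth 0.51 × 274 = 139.74 now, so the retailer offers 139.74, keeping 260.26.
Round 3 (the supplier proposes): the retailer can get 260.26 next round, worth 0.83 × 260.26 = 216.0158 now, so the supplier offers 216.0158, keeping 183.9842.
Round 2 (the retailer proposes): the supplier can get 183.9842 next round, worth 0.51 × 183.9842 = 93.831942 now; the retailer offers that and keeps 306.168058.
Round 1 (the supplier proposes): the retailer can get 306.168058 next round, worth 0.83 × 306.168058 = 254.11948814 now; the supplier offers that and keeps 145.88051186.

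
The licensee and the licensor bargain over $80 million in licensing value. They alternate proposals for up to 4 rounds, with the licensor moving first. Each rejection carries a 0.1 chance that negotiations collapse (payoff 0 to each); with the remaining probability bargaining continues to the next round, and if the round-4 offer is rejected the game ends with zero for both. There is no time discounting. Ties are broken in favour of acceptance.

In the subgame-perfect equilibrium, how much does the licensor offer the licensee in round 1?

Round 4 (the licensee proposes): the licensor will accept anything ≥ 0, so the licensee offers 0 and keeps 80.
Round 3 (the licensor proposes): rejecting gives the licensee an expected 0.9 × 80 = 72, so the licensor offers 72, keeping 8.
Round 2 (the licensee proposes): rejecting gives the licensor an expected 0.9 × 8 = 7.2, so the licensee offers 7.2, keeping 72.8.
Round 1 (the licensor proposes): rejecting gives the licensee an expected 0.9 × 72.8 = 65.52; the licensor offers that and keeps 14.48.

65.52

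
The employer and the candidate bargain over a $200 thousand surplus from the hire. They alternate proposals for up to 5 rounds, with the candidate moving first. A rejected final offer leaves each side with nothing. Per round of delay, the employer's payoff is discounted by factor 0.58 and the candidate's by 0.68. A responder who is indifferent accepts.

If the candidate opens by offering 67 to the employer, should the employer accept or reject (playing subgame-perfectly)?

Round 5 (the candidate proposes): rejection yields 0 for the employer; the candidate offers 0 and keeps 200.
Round 4 (the employer proposes): the candidate can get 200 next round, worth 0.68 × 200 = 136 now. The employer offers 136 and keeps 200 − 136 = 64.
Round 3 (the candidate proposes): the employer can get 64 next round, worth 0.58 × 64 = 37.12 now; the candidate offers that and keeps 162.88.
Round 2 (the employer proposes): the candidate can get 162.88 next round, worth 0.68 × 162.88 = 110.7584 now, so the employer offers 110.7584, keeping 89.2416.
So by rejecting in round 1, the employer gets 89.2416 next round, worth 0.58 × 89.2416 = 51.760128 now.
Offer 67 ≥ 51.760128, so the employer accepts.

Accept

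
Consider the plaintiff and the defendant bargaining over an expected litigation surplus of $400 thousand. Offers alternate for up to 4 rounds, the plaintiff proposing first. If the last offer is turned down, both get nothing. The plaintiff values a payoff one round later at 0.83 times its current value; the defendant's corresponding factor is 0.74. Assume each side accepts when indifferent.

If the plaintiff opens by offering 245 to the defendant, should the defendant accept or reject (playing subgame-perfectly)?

Accept

Work out the defendant's continuation value if the offer is rejected.
Round 4 (the defendant proposes): rejection yields 0 for the plaintiff; the defendant offers 0 and keeps 400.
Round 3 (the plaintiff proposes): the defendant can get 400 next round, worth 0.74 × 400 = 296 now. The plaintiff offers 296 and keeps 400 − 296 = 104.
Round 2 (the defendant proposes): the plaintiff can get 104 next round, worth 0.83 × 104 = 86.32 now, so the defendant offers 86.32, keeping 313.68.
So by rejecting in round 1, the defendant gets 313.68 next round, worth 0.74 × 313.68 = 232.1232 now.
Offer 245 ≥ 232.1232, so the defendant accepts.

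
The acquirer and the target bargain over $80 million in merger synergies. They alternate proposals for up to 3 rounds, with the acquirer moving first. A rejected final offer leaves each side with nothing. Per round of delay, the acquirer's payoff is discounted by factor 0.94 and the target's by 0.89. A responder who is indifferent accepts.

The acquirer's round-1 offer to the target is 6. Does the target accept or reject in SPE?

Accept

Round 3 (the acquirer proposes): the target will accept anything ≥ 0, so the acquirer offers 0 and keeps 80.
Round 2 (the target proposes): the acquirer can get 80 next round, worth 0.94 × 80 = 75.2 now; the target offers that and keeps 4.8.
So by rejecting in round 1, the target gets 4.8 next round, worth 0.89 × 4.8 = 4.272 now.
Offer 6 ≥ 4.272, so the target accepts.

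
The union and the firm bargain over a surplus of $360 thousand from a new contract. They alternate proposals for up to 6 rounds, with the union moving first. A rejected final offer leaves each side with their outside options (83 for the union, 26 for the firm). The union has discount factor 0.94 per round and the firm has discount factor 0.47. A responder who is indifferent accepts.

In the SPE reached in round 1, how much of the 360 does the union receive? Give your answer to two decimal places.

Solve by backward induction from round 6.
Round 6 (the firm proposes): the union gets 83 if talks fail, so the firm offers 83 and keeps 277.
Round 5 (the union proposes): the firm can get 277 next round, worth 0.47 × 277 = 130.19 now, so the union offers 130.19, keeping 229.81.
Round 4 (the firm proposes): the union can get 229.81 next round, worth 0.94 × 229.81 = 216.0214 now. The firm offers 216.0214 and keeps 360 − 216.0214 = 143.9786.
Round 3 (the union proposes): the firm can get 143.9786 next round, worth 0.47 × 143.9786 = 67.669942 now, so the union offers 67.669942, keeping 292.330058.
Round 2 (the firm proposes): the union can get 292.330058 next round, worth 0.94 × 292.330058 = 274.79025452 now. The firm offers 274.79025452 and keeps 360 − 274.79025452 = 85.20974548.
Round 1 (the union proposes): the firm can get 85.20974548 next round, worth 0.47 × 85.20974548 = 40.0485803756 now. The union offers 40.0485803756 and keeps 360 − 40.0485803756 = 319.9514196244.

319.95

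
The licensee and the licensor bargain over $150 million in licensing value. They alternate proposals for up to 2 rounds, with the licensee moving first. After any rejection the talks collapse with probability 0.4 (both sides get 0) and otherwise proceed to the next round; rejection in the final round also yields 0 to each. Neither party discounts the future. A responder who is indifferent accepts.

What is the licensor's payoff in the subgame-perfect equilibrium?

Round 2 (the licensor proposes): rejection yields 0 for the licensee; the licensor offers 0 and keeps 150.
Round 1 (the licensee proposes): rejecting gives the licensor an expected 0.6 × 150 = 90, so the licensee offers 90, keeping 60.

90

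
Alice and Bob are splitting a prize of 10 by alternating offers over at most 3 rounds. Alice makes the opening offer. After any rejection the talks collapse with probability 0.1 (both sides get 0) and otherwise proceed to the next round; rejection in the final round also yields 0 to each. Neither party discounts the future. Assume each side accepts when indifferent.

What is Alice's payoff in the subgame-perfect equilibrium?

9.1

Round 3 (Alice proposes): rejection yields 0 for Bob; Alice offers 0 and keeps 10.
Round 2 (Bob proposes): rejecting gives Alice an expected 0.9 × 10 = 9; Bob offers that and keeps 1.
Round 1 (Alice proposes): rejecting gives Bob an expected 0.9 × 1 = 0.9. Alice offers 0.9 and keeps 10 − 0.9 = 9.1.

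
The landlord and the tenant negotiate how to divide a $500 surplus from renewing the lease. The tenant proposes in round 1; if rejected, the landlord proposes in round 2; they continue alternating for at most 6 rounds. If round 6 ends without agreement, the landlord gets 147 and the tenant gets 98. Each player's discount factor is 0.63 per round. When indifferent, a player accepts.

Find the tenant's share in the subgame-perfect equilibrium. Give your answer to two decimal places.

Round 6 (the landlord proposes): the tenant gets 98 if talks fail, so the landlord offers 98 and keeps 402.
Round 5 (the tenant proposes): the landlord can get 402 next round, worth 0.63 × 402 = 253.26 now, so the tenant offers 253.26, keeping 246.74.
Round 4 (the landlord proposes): the tenant can get 246.74 next round, worth 0.63 × 246.74 = 155.4462 now, so the landlord offers 155.4462, keeping 344.5538.
Round 3 (the tenant proposes): the landlord can get 344.5538 next round, worth 0.63 × 344.5538 = 217.068894 now. The tenant offers 217.068894 and keeps 500 − 217.068894 = 282.931106.
Round 2 (the landlord proposes): the tenant can get 282.931106 next round, worth 0.63 × 282.931106 = 178.24659678 now; the landlord offers that and keeps 321.75340322.
Round 1 (the tenant proposes): the landlord can get 321.75340322 next round, worth 0.63 × 321.75340322 = 202.7046440286 now. The tenant offers 202.7046440286 and keeps 500 − 202.7046440286 = 297.2953559714.

297.30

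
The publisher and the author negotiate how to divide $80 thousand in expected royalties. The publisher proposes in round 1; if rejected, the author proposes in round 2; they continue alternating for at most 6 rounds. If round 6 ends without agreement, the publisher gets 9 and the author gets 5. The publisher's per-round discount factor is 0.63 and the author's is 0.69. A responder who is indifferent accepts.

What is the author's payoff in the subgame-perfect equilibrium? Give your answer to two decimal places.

38.56

By backward induction:
Round 6 (the author proposes): the publisher gets 9 if talks fail, so the author offers 9 and keeps 71.
Round 5 (the publisher proposes): the author can get 71 next round, worth 0.69 × 71 = 48.99 now; the publisher offers that and keeps 31.01.
Round 4 (the author proposes): the publisher can get 31.01 next round, worth 0.63 × 31.01 = 19.5363 now, so the author offers 19.5363, keeping 60.4637.
Round 3 (the publisher proposes): the author can get 60.4637 next round, worth 0.69 × 60.4637 = 41.719953 now, so the publisher offers 41.719953, keeping 38.280047.
Round 2 (the author proposes): the publisher can get 38.280047 next round, worth 0.63 × 38.280047 = 24.11642961 now. The author offers 24.11642961 and keeps 80 − 24.11642961 = 55.88357039.
Round 1 (the publisher proposes): the author can get 55.88357039 next round, worth 0.69 × 55.88357039 = 38.5596635691 now; the publisher offers that and keeps 41.4403364309.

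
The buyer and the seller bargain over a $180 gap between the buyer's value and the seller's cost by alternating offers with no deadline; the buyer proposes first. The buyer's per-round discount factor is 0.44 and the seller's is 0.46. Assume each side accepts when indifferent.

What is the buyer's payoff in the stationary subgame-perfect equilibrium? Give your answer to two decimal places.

121.87

Let x be the buyer's share when the buyer proposes and y be the seller's share when the seller proposes.
The seller accepts iff offered ≥ 0.46·y, so x = 180 − 0.46y. Symmetrically y = 180 − 0.44x.
Substituting: x = 180 − 0.46(180 − 0.44x), giving x(1 − 0.44·0.46) = 180(1 − 0.46).
So x = 180 × 0.54 / 0.7976 ≈ 121.8656, and the seller receives 180 − x ≈ 58.1344.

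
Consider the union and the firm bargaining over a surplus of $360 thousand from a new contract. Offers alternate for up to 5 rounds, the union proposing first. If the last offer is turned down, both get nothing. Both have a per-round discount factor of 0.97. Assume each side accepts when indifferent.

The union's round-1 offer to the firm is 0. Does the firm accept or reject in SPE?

Reject

Round 5 (the union proposes): rejection yields 0 for the firm; the union offers 0 and keeps 360.
Round 4 (the firm proposes): the union can get 360 next round, worth 0.97 × 360 = 349.2 now, so the firm offers 349.2, keeping 10.8.
Round 3 (the union proposes): the firm can get 10.8 next round, worth 0.97 × 10.8 = 10.476 now. The union offers 10.476 and keeps 360 − 10.476 = 349.524.
Round 2 (the firm proposes): the union can get 349.524 next round, worth 0.97 × 349.524 = 339.03828 now, so the firm offers 339.03828, keeping 20.96172.
So by rejecting in round 1, the firm gets 20.96172 next round, worth 0.97 × 20.96172 = 20.3328684 now.
Offer 0 < 20.3328684, so the firm rejects.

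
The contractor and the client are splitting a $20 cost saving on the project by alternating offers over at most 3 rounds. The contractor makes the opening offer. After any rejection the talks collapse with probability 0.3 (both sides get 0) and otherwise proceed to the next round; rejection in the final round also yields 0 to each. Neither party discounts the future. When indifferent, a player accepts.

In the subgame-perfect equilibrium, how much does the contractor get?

15.8

By backward induction:
Round 3 (the contractor proposes): the client will accept anything ≥ 0, so the contractor offers 0 and keeps 20.
Round 2 (the client proposes): rejecting gives the contractor an expected 0.7 × 20 = 14; the client offers that and keeps 6.
Round 1 (the contractor proposes): rejecting gives the client an expected 0.7 × 6 = 4.2. The contractor offers 4.2 and keeps 20 − 4.2 = 15.8.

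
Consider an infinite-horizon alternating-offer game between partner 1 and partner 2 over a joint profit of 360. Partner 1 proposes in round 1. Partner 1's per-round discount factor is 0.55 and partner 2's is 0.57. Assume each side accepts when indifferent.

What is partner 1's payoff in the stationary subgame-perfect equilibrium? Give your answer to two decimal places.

225.49

Let x be partner 1's share when partner 1 proposes and y be partner 2's share when partner 2 proposes.
Partner 2 accepts iff offered ≥ 0.57·y, so x = 360 − 0.57y. Symmetrically y = 360 − 0.55x.
Substituting: x = 360 − 0.57(360 − 0.55x), giving x(1 − 0.55·0.57) = 360(1 − 0.57).
So x = 360 × 0.43 / 0.6865 ≈ 225.4916, and partner 2 receives 360 − x ≈ 134.5084.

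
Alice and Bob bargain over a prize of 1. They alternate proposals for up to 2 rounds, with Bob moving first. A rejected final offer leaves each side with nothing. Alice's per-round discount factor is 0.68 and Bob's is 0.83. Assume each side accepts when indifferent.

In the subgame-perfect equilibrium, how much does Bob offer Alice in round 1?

0.68

Round 2 (Alice proposes): rejection yields 0 for Bob; Alice offers 0 and keeps 1.
Round 1 (Bob proposes): Alice can get 1 next round, worth 0.68 × 1 = 0.68 now; Bob offers that and keeps 0.32.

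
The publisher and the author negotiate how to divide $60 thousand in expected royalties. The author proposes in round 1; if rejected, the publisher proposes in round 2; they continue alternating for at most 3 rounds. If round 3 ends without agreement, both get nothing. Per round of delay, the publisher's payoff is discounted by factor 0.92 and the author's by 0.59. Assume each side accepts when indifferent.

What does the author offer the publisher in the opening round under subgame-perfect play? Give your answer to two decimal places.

22.63

Round 3 (the author proposes): rejection yields 0 for the publisher; the author offers 0 and keeps 60.
Round 2 (the publisher proposes): the author can get 60 next round, worth 0.59 × 60 = 35.4 now. The publisher offers 35.4 and keeps 60 − 35.4 = 24.6.
Round 1 (the author proposes): the publisher can get 24.6 next round, worth 0.92 × 24.6 = 22.632 now. The author offers 22.632 and keeps 60 − 22.632 = 37.368.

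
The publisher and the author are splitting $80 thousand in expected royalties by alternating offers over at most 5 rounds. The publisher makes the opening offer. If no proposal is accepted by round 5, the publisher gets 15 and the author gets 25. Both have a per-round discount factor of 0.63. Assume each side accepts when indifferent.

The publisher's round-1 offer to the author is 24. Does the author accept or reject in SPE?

Reject

Work out the author's continuation value if the offer is rejected.
Round 5 (the publisher proposes): the author gets 25 if talks fail, so the publisher offers 25 and keeps 55.
Round 4 (the author proposes): the publisher can get 55 next round, worth 0.63 × 55 = 34.65 now, so the author offers 34.65, keeping 45.35.
Round 3 (the publisher proposes): the author can get 45.35 next round, worth 0.63 × 45.35 = 28.5705 now. The publisher offers 28.5705 and keeps 80 − 28.5705 = 51.4295.
Round 2 (the author proposes): the publisher can get 51.4295 next round, worth 0.63 × 51.4295 = 32.400585 now; the author offers that and keeps 47.599415.
So by rejecting in round 1, the author gets 47.599415 next round, worth 0.63 × 47.599415 = 29.98763145 now.
Offer 24 < 29.98763145, so the author rejects.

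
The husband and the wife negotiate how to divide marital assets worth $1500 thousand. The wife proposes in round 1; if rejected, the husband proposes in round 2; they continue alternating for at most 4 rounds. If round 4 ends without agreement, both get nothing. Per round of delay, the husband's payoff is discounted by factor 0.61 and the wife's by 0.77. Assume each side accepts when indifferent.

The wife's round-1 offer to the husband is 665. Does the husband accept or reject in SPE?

Round 4 (the husband proposes): rejection yields 0 for the wife; the husband offers 0 and keeps 1500.
Round 3 (the wife proposes): the husband can get 1500 next round, worth 0.61 × 1500 = 915 now. The wife offers 915 and keeps 1500 − 915 = 585.
Round 2 (the husband proposes): the wife can get 585 next round, worth 0.77 × 585 = 450.45 now. The husband offers 450.45 and keeps 1500 − 450.45 = 1049.55.
So by rejecting in round 1, the husband gets 1049.55 next round, worth 0.61 × 1049.55 = 640.2255 now.
Offer 665 ≥ 640.2255, so the husband accepts.

Accept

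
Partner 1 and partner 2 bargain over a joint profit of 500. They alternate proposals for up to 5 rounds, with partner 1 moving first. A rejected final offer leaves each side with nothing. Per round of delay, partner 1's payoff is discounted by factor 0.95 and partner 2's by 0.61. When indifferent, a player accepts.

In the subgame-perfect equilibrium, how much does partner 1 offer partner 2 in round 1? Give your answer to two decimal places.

Round 5 (partner 1 proposes): partner 2 will accept anything ≥ 0, so partner 1 offers 0 and keeps 500.
Round 4 (partner 2 proposes): partner 1 can get 500 next round, worth 0.95 × 500 = 475 now, so partner 2 offers 475, keeping 25.
Round 3 (partner 1 proposes): partner 2 can get 25 next round, worth 0.61 × 25 = 15.25 now; partner 1 offers that and keeps 484.75.
Round 2 (partner 2 proposes): partner 1 can get 484.75 next round, worth 0.95 × 484.75 = 460.5125 now, so partner 2 offers 460.5125, keeping 39.4875.
Round 1 (partner 1 proposes): partner 2 can get 39.4875 next round, worth 0.61 × 39.4875 = 24.087375 now, so partner 1 offers 24.087375, keeping 475.912625.

24.09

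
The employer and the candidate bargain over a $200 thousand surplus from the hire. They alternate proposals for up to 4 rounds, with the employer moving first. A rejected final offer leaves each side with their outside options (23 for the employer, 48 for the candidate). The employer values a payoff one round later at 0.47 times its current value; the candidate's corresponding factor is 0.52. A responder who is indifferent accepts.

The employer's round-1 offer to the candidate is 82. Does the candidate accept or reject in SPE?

Round 4 (the candidate proposes): the employer gets 23 if talks fail, so the candidate offers 23 and keeps 177.
Round 3 (the employer proposes): the candidate can get 177 next round, worth 0.52 × 177 = 92.04 now. The employer offers 92.04 and keeps 200 − 92.04 = 107.96.
Round 2 (the candidate proposes): the employer can get 107.96 next round, worth 0.47 × 107.96 = 50.7412 now; the candidate offers that and keeps 149.2588.
So by rejecting in round 1, the candidate gets 149.2588 next round, worth 0.52 × 149.2588 = 77.614576 now.
Offer 82 ≥ 77.614576, so the candidate accepts.

Accept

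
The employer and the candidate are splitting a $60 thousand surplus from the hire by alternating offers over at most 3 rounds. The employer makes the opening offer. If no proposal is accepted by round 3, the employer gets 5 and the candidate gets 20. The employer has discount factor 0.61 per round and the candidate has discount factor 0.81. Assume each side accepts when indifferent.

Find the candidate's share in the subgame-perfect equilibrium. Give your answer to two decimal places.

Solve by backward induction from round 3.
Round 3 (the employer proposes): the candidate gets 20 if talks fail, so the employer offers 20 and keeps 40.
Round 2 (the candidate proposes): the employer can get 40 next round, worth 0.61 × 40 = 24.4 now. The candidate offers 24.4 and keeps 60 − 24.4 = 35.6.
Round 1 (the employer proposes): the candidate can get 35.6 next round, worth 0.81 × 35.6 = 28.836 now, so the employer offers 28.836, keeping 31.164.

28.84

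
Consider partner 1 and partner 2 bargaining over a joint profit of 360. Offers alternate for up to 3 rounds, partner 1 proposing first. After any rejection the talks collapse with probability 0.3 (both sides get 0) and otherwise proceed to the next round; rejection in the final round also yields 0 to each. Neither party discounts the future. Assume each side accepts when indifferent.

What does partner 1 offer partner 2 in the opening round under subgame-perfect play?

Round 3 (partner 1 proposes): rejection yields 0 for partner 2; partner 1 offers 0 and keeps 360.
Round 2 (partner 2 proposes): rejecting gives partner 1 an expected 0.7 × 360 = 252; partner 2 offers that and keeps 108.
Round 1 (partner 1 proposes): rejecting gives partner 2 an expected 0.7 × 108 = 75.6. Partner 1 offers 75.6 and keeps 360 − 75.6 = 284.4.

75.6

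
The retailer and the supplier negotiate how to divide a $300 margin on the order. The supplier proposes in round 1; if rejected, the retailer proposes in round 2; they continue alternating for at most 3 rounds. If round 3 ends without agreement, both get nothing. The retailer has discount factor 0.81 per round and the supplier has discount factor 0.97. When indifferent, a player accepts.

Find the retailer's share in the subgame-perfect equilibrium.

Round 3 (the supplier proposes): the retailer will accept anything ≥ 0, so the supplier offers 0 and keeps 300.
Round 2 (the retailer proposes): the supplier can get 300 next round, worth 0.97 × 300 = 291 now. The retailer offers 291 and keeps 300 − 291 = 9.
Round 1 (the supplier proposes): the retailer can get 9 next round, worth 0.81 × 9 = 7.29 now. The supplier offers 7.29 and keeps 300 − 7.29 = 292.71.

7.29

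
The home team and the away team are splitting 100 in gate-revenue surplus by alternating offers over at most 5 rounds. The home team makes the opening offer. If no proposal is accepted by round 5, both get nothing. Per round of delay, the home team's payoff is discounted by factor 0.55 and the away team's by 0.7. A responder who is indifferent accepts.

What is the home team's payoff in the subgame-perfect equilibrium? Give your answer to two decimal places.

56.37

Round 5 (the home team proposes): rejection yields 0 for the away team; the home team offers 0 and keeps 100.
Round 4 (the away team proposes): the home team can get 100 next round, worth 0.55 × 100 = 55 now, so the away team offers 55, keeping 45.
Round 3 (the home team proposes): the away team can get 45 next round, worth 0.7 × 45 = 31.5 now. The home team offers 31.5 and keeps 100 − 31.5 = 68.5.
Round 2 (the away team proposes): the home team can get 68.5 next round, worth 0.55 × 68.5 = 37.675 now, so the away team offers 37.675, keeping 62.325.
Round 1 (the home team proposes): the away team can get 62.325 next round, worth 0.7 × 62.325 = 43.6275 now. The home team offers 43.6275 and keeps 100 − 43.6275 = 56.3725.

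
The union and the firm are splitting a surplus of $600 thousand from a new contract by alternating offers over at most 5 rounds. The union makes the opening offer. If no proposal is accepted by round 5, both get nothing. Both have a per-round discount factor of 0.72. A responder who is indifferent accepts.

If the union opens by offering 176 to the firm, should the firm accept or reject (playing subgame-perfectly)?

Work out the firm's continuation value if the offer is rejected.
Round 5 (the union proposes): the firm will accept anything ≥ 0, so the union offers 0 and keeps 600.
Round 4 (the firm proposes): the union can get 600 next round, worth 0.72 × 600 = 432 now; the firm offers that and keeps 168.
Round 3 (the union proposes): the firm can get 168 next round, worth 0.72 × 168 = 120.96 now; the union offers that and keeps 479.04.
Round 2 (the firm proposes): the union can get 479.04 next round, worth 0.72 × 479.04 = 344.9088 now. The firm offers 344.9088 and keeps 600 − 344.9088 = 255.0912.
So by rejecting in round 1, the firm gets 255.0912 next round, worth 0.72 × 255.0912 = 183.665664 now.
Offer 176 < 183.665664, so the firm rejects.

Reject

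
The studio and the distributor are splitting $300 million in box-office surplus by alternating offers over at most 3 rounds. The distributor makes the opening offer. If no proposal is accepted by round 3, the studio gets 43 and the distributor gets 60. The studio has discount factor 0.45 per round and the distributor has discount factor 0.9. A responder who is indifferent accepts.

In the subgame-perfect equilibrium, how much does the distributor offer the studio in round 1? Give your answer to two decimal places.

Round 3 (the distributor proposes): the studio gets 43 if talks fail, so the distributor offers 43 and keeps 257.
Round 2 (the studio proposes): the distributor can get 257 next round, worth 0.9 × 257 = 231.3 now; the studio offers that and keeps 68.7.
Round 1 (the distributor proposes): the studio can get 68.7 next round, worth 0.45 × 68.7 = 30.915 now; the distributor offers that and keeps 269.085.

30.92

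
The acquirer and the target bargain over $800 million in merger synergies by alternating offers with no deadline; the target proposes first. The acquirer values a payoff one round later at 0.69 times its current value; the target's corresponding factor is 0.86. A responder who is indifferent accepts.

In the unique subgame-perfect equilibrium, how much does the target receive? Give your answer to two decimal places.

Let x be the target's share when the target proposes and y be the acquirer's share when the acquirer proposes.
The acquirer accepts iff offered ≥ 0.69·y, so x = 800 − 0.69y. Symmetrically y = 800 − 0.86x.
Substituting: x = 800 − 0.69(800 − 0.86x), giving x(1 − 0.86·0.69) = 800(1 − 0.69).
So x = 800 × 0.31 / 0.4066 ≈ 609.9361, and the acquirer receives 800 − x ≈ 190.0639.

609.94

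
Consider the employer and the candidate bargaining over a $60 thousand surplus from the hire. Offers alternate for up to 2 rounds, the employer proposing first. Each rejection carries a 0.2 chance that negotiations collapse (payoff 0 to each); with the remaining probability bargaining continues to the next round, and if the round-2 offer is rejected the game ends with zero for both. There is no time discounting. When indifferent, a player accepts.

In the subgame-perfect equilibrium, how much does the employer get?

12

By backward induction:
Round 2 (the candidate proposes): the employer will accept anything ≥ 0, so the candidate offers 0 and keeps 60.
Round 1 (the employer proposes): rejecting gives the candidate an expected 0.8 × 60 = 48. The employer offers 48 and keeps 60 − 48 = 12.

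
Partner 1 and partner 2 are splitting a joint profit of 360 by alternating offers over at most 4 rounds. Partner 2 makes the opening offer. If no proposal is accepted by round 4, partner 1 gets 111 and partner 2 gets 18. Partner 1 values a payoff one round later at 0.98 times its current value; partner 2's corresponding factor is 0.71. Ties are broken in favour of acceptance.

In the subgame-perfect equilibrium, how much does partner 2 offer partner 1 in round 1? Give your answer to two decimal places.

335.52

Round 4 (partner 1 proposes): partner 2 gets 18 if talks fail, so partner 1 offers 18 and keeps 342.
Round 3 (partner 2 proposes): partner 1 can get 342 next round, worth 0.98 × 342 = 335.16 now. Partner 2 offers 335.16 and keeps 360 − 335.16 = 24.84.
Round 2 (partner 1 proposes): partner 2 can get 24.84 next round, worth 0.71 × 24.84 = 17.6364 now. Partner 1 offers 17.6364 and keeps 360 − 17.6364 = 342.3636.
Round 1 (partner 2 proposes): partner 1 can get 342.3636 next round, worth 0.98 × 342.3636 = 335.516328 now; partner 2 offers that and keeps 24.483672.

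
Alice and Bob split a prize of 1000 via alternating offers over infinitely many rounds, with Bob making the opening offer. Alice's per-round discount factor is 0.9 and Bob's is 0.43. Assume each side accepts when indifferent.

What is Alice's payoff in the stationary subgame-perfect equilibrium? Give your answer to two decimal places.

In a stationary SPE each proposer offers the other exactly their discounted continuation value.
If Bob keeps x when proposing and Alice keeps y when proposing, then x = 1000 − 0.9y and y = 1000 − 0.43x.
Solving: x = 1000(1 − 0.9) / (1 − 0.43·0.9) = 100 / 0.613 ≈ 163.1321.
Alice gets 1000 − 163.1321 ≈ 836.8679.

836.87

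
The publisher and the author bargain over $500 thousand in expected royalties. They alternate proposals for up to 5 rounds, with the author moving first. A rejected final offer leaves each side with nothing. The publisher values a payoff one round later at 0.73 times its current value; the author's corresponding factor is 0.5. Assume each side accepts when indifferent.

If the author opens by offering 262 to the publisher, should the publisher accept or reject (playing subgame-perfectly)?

Accept

Round 5 (the author proposes): the publisher will accept anything ≥ 0, so the author offers 0 and keeps 500.
Round 4 (the publisher proposes): the author can get 500 next round, worth 0.5 × 500 = 250 now. The publisher offers 250 and keeps 500 − 250 = 250.
Round 3 (the author proposes): the publisher can get 250 next round, worth 0.73 × 250 = 182.5 now, so the author offers 182.5, keeping 317.5.
Round 2 (the publisher proposes): the author can get 317.5 next round, worth 0.5 × 317.5 = 158.75 now, so the publisher offers 158.75, keeping 341.25.
So by rejecting in round 1, the publisher gets 341.25 next round, worth 0.73 × 341.25 = 249.1125 now.
Offer 262 ≥ 249.1125, so the publisher accepts.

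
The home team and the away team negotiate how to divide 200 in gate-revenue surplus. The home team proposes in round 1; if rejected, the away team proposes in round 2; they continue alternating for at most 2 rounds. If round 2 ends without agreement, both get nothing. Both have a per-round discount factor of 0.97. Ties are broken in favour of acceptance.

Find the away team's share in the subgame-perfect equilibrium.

Round 2 (the away team proposes): the home team will accept anything ≥ 0, so the away team offers 0 and keeps 200.
Round 1 (the home team proposes): the away team can get 200 next round, worth 0.97 × 200 = 194 now, so the home team offers 194, keeping 6.

194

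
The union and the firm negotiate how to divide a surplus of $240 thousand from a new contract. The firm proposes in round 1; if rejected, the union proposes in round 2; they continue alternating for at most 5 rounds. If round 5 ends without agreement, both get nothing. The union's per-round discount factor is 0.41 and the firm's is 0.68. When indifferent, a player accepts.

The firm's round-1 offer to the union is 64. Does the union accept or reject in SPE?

Round 5 (the firm proposes): rejection yields 0 for the union; the firm offers 0 and keeps 240.
Round 4 (the union proposes): the firm can get 240 next round, worth 0.68 × 240 = 163.2 now. The union offers 163.2 and keeps 240 − 163.2 = 76.8.
Round 3 (the firm proposes): the union can get 76.8 next round, worth 0.41 × 76.8 = 31.488 now. The firm offers 31.488 and keeps 240 − 31.488 = 208.512.
Round 2 (the union proposes): the firm can get 208.512 next round, worth 0.68 × 208.512 = 141.78816 now; the union offers that and keeps 98.21184.
So by rejecting in round 1, the union gets 98.21184 next round, worth 0.41 × 98.21184 = 40.2668544 now.
Offer 64 ≥ 40.2668544, so the union accepts.

Accept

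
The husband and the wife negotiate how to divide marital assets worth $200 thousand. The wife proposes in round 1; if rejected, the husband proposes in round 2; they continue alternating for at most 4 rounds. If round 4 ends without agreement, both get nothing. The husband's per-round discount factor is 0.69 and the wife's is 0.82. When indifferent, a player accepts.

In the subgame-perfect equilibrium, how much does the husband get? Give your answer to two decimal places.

102.92

Round 4 (the husband proposes): the wife will accept anything ≥ 0, so the husband offers 0 and keeps 200.
Round 3 (the wife proposes): the husband can get 200 next round, worth 0.69 × 200 = 138 now; the wife offers that and keeps 62.
Round 2 (the husband proposes): the wife can get 62 next round, worth 0.82 × 62 = 50.84 now. The husband offers 50.84 and keeps 200 − 50.84 = 149.16.
Round 1 (the wife proposes): the husband can get 149.16 next round, worth 0.69 × 149.16 = 102.9204 now; the wife offers that and keeps 97.0796.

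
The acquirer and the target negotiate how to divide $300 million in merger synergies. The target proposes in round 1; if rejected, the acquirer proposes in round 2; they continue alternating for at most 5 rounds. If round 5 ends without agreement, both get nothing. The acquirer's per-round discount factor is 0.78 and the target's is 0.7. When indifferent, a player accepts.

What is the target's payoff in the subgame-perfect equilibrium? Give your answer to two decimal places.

Round 5 (the target proposes): the acquirer will accept anything ≥ 0, so the target offers 0 and keeps 300.
Round 4 (the acquirer proposes): the target can get 300 next round, worth 0.7 × 300 = 210 now. The acquirer offers 210 and keeps 300 − 210 = 90.
Round 3 (the target proposes): the acquirer can get 90 next round, worth 0.78 × 90 = 70.2 now; the target offers that and keeps 229.8.
Round 2 (the acquirer proposes): the target can get 229.8 next round, worth 0.7 × 229.8 = 160.86 now. The acquirer offers 160.86 and keeps 300 − 160.86 = 139.14.
Round 1 (the target proposes): the acquirer can get 139.14 next round, worth 0.78 × 139.14 = 108.5292 now; the target offers that and keeps 191.4708.

191.47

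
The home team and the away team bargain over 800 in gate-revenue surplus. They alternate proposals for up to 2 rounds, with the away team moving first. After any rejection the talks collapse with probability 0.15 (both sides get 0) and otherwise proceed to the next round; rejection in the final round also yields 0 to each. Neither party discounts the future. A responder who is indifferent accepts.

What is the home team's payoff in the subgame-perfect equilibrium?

By backward induction:
Round 2 (the home team proposes): the away team will accept anything ≥ 0, so the home team offers 0 and keeps 800.
Round 1 (the away team proposes): rejecting gives the home team an expected 0.85 × 800 = 680, so the away team offers 680, keeping 120.

680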